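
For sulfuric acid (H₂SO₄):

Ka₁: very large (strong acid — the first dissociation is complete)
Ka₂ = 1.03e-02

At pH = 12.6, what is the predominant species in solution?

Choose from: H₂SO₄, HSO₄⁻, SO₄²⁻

The first dissociation is complete, so H₂SO₄ itself is never the predominant species in water; pKa₂ = -log(1.03e-02) = 1.99. For a polyprotic acid the predominant species crosses at each pKa: below pKa_n the protonated form dominates, above it the deprotonated form does. At pH = 12.6, the predominant species is SO₄²⁻.

SO₄²⁻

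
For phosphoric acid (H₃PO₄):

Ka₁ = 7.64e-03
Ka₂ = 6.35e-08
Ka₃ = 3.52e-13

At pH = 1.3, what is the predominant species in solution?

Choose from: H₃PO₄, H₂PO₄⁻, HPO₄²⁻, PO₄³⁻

pKa₁ = 2.12, pKa₂ = 7.20, pKa₃ = 12.45. For a polyprotic acid the predominant species crosses at each pKa: below pKa_n the protonated form dominates, above it the deprotonated form does. At pH = 1.3, the predominant species is H₃PO₄.

H₃PO₄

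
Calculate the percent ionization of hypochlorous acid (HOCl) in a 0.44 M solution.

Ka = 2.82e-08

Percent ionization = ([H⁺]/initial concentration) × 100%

Using Ka equilibrium: x² + Ka×x - Ka×C = 0. Solving: [H⁺] = 1.1138e-04. Percent = (1.1138e-04/0.44) × 100

Percent ionization = 0.0253%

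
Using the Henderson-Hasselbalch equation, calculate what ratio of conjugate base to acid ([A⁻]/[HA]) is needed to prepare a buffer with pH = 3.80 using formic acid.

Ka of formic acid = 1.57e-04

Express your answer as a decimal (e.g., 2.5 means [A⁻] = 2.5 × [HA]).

pKa = -log(1.57e-04) = 3.8041. pH = pKa + log([A⁻]/[HA]), so log([A⁻]/[HA]) = pH − pKa = 3.80 − 3.8041 = -0.0041. [A⁻]/[HA] = 10^(-0.0041) = 0.991

[A⁻]/[HA] = 0.991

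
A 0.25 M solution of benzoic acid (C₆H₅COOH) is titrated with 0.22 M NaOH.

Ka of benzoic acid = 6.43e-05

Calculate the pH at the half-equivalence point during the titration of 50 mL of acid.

At half-equivalence [HA] = [A⁻], so Henderson-Hasselbalch gives pH = pKa = -log(6.43e-05) = 4.19.

pH = pKa = 4.19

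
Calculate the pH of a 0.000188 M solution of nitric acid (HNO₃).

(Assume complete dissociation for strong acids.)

[H⁺] = 0.000188 M for strong acid. pH = -log[H⁺] = -log(0.000188)

pH = 3.73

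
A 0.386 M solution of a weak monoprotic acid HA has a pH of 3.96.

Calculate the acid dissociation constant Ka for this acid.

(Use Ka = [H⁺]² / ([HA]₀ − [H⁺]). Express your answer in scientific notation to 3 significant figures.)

[H⁺] = 10^(−pH) = 10^(−3.96) = 1.096e-04 M. For HA ⇌ H⁺ + A⁻, Ka = [H⁺][A⁻]/[HA] = [H⁺]² / ([HA]₀ − [H⁺]) = (1.096e-04)² / (0.386 − 1.096e-04) = 3.12e-08.

K_a = 3.12e-08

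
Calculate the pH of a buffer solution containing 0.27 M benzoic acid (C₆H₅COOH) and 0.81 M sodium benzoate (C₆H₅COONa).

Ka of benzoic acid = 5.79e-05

pKa = -log(5.79e-05) = 4.24. pH = pKa + log([A⁻]/[HA]) = 4.24 + log(0.81/0.27)

pH = 4.71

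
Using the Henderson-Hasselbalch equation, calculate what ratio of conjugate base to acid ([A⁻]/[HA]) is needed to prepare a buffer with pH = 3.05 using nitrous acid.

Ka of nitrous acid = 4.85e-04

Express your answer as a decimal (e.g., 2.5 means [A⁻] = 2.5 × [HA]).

pKa = -log(4.85e-04) = 3.3143. pH = pKa + log([A⁻]/[HA]), so log([A⁻]/[HA]) = pH − pKa = 3.05 − 3.3143 = -0.2643. [A⁻]/[HA] = 10^(-0.2643) = 0.544

[A⁻]/[HA] = 0.544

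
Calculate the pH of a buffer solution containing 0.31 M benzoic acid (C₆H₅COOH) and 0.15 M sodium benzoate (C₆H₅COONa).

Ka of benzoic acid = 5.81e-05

pKa = -log(5.81e-05) = 4.24. pH = pKa + log([A⁻]/[HA]) = 4.24 + log(0.15/0.31)

pH = 3.92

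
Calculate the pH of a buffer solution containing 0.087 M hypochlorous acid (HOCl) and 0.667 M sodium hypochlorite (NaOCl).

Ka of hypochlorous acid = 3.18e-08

pKa = -log(3.18e-08) = 7.50. pH = pKa + log([A⁻]/[HA]) = 7.50 + log(0.667/0.087)

pH = 8.38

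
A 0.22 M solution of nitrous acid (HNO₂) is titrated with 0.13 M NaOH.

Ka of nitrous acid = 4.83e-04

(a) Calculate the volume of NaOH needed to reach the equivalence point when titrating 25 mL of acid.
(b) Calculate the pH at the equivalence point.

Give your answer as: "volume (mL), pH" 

moles acid = 0.22 × 25/1000 = 0.0055 mol; V_base = moles/0.13 × 1000 = 42.3 mL. At equivalence only the conjugate base is present: [A⁻] = 0.0055/0.067 = 8.1714e-02 M. Kb = Kw/Ka = 2.07e-11; [OH⁻] = √(Kb × [A⁻]) = 1.3007e-06; pOH = 5.89; pH = 14 - pOH = 8.11.

V = 42.3 mL, pH = 8.11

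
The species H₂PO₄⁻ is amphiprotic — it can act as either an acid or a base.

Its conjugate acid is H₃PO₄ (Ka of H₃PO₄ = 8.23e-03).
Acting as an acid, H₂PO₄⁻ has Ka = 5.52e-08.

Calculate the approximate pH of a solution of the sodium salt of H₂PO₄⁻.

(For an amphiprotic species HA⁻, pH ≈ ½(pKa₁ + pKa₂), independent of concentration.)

pKa₁ = -log(8.23e-03) = 2.08; pKa₂ = -log(5.52e-08) = 7.26. For an amphiprotic species, pH ≈ ½(pKa₁ + pKa₂) = ½(2.08 + 7.26) = 4.67.

pH = 4.67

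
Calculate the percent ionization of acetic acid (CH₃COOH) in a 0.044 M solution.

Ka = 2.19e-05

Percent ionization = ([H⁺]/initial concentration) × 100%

Using Ka equilibrium: x² + Ka×x - Ka×C = 0. Solving: [H⁺] = 9.7074e-04. Percent = (9.7074e-04/0.044) × 100

Percent ionization = 2.21%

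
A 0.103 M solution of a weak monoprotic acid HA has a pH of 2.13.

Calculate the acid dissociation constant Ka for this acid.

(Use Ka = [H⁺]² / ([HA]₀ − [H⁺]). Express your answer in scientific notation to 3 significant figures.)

[H⁺] = 10^(−pH) = 10^(−2.13) = 7.413e-03 M. For HA ⇌ H⁺ + A⁻, Ka = [H⁺][A⁻]/[HA] = [H⁺]² / ([HA]₀ − [H⁺]) = (7.413e-03)² / (0.103 − 7.413e-03) = 5.75e-04.

K_a = 5.75e-04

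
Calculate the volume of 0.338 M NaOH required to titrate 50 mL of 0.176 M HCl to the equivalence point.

At equivalence: moles acid = moles base. moles HCl = 0.176 × 50/1000 = 0.0088 mol. V_base = moles / 0.338 × 1000 = 26.0 mL.

V_{base} = 26.0 mL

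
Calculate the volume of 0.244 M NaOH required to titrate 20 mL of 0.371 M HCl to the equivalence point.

At equivalence: moles acid = moles base. moles HCl = 0.371 × 20/1000 = 0.00742 mol. V_base = moles / 0.244 × 1000 = 30.4 mL.

V_{base} = 30.4 mL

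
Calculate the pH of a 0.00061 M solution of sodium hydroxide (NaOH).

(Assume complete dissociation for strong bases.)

[OH⁻] = 0.00061 M for strong base. pOH = -log[OH⁻] = 3.21, pH = 14 - pOH

pH = 10.79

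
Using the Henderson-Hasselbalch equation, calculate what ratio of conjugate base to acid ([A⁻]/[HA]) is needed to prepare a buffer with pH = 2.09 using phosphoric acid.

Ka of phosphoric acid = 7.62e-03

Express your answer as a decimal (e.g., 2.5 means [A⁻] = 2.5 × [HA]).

pKa = -log(7.62e-03) = 2.1180. pH = pKa + log([A⁻]/[HA]), so log([A⁻]/[HA]) = pH − pKa = 2.09 − 2.1180 = -0.0280. [A⁻]/[HA] = 10^(-0.0280) = 0.937

[A⁻]/[HA] = 0.937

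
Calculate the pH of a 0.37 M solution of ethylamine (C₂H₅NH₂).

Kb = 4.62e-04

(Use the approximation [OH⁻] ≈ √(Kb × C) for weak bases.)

[OH⁻] = √(Kb × C) = √(4.62e-04 × 0.37) = 1.3074e-02. pOH = 1.88, pH = 14 - pOH

pH = 12.12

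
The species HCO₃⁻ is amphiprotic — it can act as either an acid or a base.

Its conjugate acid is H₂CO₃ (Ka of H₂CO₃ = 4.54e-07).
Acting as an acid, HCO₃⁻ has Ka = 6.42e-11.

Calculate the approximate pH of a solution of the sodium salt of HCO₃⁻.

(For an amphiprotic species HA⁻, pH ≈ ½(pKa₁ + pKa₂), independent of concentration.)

pKa₁ = -log(4.54e-07) = 6.34; pKa₂ = -log(6.42e-11) = 10.19. For an amphiprotic species, pH ≈ ½(pKa₁ + pKa₂) = ½(6.34 + 10.19) = 8.27.

pH = 8.27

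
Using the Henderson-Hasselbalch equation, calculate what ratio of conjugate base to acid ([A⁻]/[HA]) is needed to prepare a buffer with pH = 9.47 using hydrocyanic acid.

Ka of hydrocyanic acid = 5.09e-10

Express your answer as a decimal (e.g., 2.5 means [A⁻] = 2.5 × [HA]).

pKa = -log(5.09e-10) = 9.2933. pH = pKa + log([A⁻]/[HA]), so log([A⁻]/[HA]) = pH − pKa = 9.47 − 9.2933 = 0.1767. [A⁻]/[HA] = 10^(0.1767) = 1.50

[A⁻]/[HA] = 1.50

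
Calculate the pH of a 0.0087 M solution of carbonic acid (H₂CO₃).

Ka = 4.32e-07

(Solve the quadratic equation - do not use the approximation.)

x² + Ka×x - Ka×C = 0. Using quadratic formula: [H⁺] = 6.1090e-05

pH = 4.21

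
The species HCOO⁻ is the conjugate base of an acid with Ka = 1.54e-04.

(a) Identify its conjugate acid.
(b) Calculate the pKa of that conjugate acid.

(a) The conjugate acid is formed by adding one H⁺ to HCOO⁻, giving HCOOH. (b) pKa = -log(Ka) = -log(1.54e-04) = 3.81.

Conjugate acid: HCOOH; pK_a = 3.81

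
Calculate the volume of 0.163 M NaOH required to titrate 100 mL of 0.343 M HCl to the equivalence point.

At equivalence: moles acid = moles base. moles HCl = 0.343 × 100/1000 = 0.0343 mol. V_base = moles / 0.163 × 1000 = 210.4 mL.

V_{base} = 210.4 mL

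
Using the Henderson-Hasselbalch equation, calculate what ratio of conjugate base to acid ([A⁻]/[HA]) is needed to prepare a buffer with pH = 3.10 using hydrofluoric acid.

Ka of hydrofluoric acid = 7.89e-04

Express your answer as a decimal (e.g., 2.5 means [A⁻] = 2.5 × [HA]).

pKa = -log(7.89e-04) = 3.1029. pH = pKa + log([A⁻]/[HA]), so log([A⁻]/[HA]) = pH − pKa = 3.10 − 3.1029 = -0.0029. [A⁻]/[HA] = 10^(-0.0029) = 0.993

[A⁻]/[HA] = 0.993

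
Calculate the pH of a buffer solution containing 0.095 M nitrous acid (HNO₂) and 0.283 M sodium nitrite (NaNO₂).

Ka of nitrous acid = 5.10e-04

pKa = -log(5.10e-04) = 3.29. pH = pKa + log([A⁻]/[HA]) = 3.29 + log(0.283/0.095)

pH = 3.77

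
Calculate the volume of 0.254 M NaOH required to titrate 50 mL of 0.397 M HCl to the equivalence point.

At equivalence: moles acid = moles base. moles HCl = 0.397 × 50/1000 = 0.01985 mol. V_base = moles / 0.254 × 1000 = 78.1 mL.

V_{base} = 78.1 mL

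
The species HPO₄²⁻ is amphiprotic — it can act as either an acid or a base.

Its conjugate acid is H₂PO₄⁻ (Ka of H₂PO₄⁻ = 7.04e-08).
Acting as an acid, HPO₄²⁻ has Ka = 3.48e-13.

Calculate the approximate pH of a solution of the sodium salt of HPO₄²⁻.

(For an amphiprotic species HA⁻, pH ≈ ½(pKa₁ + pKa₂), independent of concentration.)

pKa₁ = -log(7.04e-08) = 7.15; pKa₂ = -log(3.48e-13) = 12.46. For an amphiprotic species, pH ≈ ½(pKa₁ + pKa₂) = ½(7.15 + 12.46) = 9.81.

pH = 9.81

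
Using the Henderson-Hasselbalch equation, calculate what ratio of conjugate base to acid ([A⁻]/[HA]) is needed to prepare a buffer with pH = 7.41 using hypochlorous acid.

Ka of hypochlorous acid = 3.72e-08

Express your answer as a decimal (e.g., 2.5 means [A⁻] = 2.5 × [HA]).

pKa = -log(3.72e-08) = 7.4295. pH = pKa + log([A⁻]/[HA]), so log([A⁻]/[HA]) = pH − pKa = 7.41 − 7.4295 = -0.0195. [A⁻]/[HA] = 10^(-0.0195) = 0.956

[A⁻]/[HA] = 0.956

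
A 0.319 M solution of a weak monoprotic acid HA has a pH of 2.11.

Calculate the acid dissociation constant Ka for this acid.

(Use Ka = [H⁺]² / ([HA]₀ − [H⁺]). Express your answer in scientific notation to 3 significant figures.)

[H⁺] = 10^(−pH) = 10^(−2.11) = 7.762e-03 M. For HA ⇌ H⁺ + A⁻, Ka = [H⁺][A⁻]/[HA] = [H⁺]² / ([HA]₀ − [H⁺]) = (7.762e-03)² / (0.319 − 7.762e-03) = 1.94e-04.

K_a = 1.94e-04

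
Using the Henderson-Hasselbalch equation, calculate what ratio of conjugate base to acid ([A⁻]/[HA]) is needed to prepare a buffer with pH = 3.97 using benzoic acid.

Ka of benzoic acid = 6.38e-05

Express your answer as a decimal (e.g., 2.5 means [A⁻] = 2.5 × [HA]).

pKa = -log(6.38e-05) = 4.1952. pH = pKa + log([A⁻]/[HA]), so log([A⁻]/[HA]) = pH − pKa = 3.97 − 4.1952 = -0.2252. [A⁻]/[HA] = 10^(-0.2252) = 0.595

[A⁻]/[HA] = 0.595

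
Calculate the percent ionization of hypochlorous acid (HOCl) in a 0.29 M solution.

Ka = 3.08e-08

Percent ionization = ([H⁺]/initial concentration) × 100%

Using Ka equilibrium: x² + Ka×x - Ka×C = 0. Solving: [H⁺] = 9.4494e-05. Percent = (9.4494e-05/0.29) × 100

Percent ionization = 0.0326%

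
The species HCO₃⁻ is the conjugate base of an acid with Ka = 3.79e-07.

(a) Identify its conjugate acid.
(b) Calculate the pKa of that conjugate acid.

(a) The conjugate acid is formed by adding one H⁺ to HCO₃⁻, giving H₂CO₃. (b) pKa = -log(Ka) = -log(3.79e-07) = 6.42.

Conjugate acid: H₂CO₃; pK_a = 6.42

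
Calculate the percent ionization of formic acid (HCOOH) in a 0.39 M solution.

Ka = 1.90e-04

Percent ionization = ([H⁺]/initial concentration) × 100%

Using Ka equilibrium: x² + Ka×x - Ka×C = 0. Solving: [H⁺] = 8.5137e-03. Percent = (8.5137e-03/0.39) × 100

Percent ionization = 2.18%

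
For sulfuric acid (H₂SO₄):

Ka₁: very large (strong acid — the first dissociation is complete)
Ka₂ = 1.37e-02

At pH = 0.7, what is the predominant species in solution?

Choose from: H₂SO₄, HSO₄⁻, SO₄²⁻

The first dissociation is complete, so H₂SO₄ itself is never the predominant species in water; pKa₂ = -log(1.37e-02) = 1.86. For a polyprotic acid the predominant species crosses at each pKa: below pKa_n the protonated form dominates, above it the deprotonated form does. At pH = 0.7, the predominant species is HSO₄⁻.

HSO₄⁻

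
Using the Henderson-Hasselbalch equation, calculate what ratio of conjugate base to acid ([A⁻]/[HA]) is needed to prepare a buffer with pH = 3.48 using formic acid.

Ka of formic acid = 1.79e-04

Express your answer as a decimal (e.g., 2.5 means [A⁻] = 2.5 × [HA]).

pKa = -log(1.79e-04) = 3.7471. pH = pKa + log([A⁻]/[HA]), so log([A⁻]/[HA]) = pH − pKa = 3.48 − 3.7471 = -0.2671. [A⁻]/[HA] = 10^(-0.2671) = 0.541

[A⁻]/[HA] = 0.541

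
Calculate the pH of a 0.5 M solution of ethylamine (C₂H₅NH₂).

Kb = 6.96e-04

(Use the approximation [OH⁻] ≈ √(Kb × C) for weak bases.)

[OH⁻] = √(Kb × C) = √(6.96e-04 × 0.5) = 1.8655e-02. pOH = 1.73, pH = 14 - pOH

pH = 12.27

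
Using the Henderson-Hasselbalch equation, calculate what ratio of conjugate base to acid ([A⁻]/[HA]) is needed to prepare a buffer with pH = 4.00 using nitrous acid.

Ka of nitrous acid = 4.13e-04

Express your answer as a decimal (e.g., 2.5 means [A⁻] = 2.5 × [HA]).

pKa = -log(4.13e-04) = 3.3840. pH = pKa + log([A⁻]/[HA]), so log([A⁻]/[HA]) = pH − pKa = 4.00 − 3.3840 = 0.6160. [A⁻]/[HA] = 10^(0.6160) = 4.13

[A⁻]/[HA] = 4.13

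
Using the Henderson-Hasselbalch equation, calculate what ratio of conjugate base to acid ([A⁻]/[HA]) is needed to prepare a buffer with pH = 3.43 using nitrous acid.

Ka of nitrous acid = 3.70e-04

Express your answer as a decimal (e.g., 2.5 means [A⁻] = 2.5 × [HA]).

pKa = -log(3.70e-04) = 3.4318. pH = pKa + log([A⁻]/[HA]), so log([A⁻]/[HA]) = pH − pKa = 3.43 − 3.4318 = -0.0018. [A⁻]/[HA] = 10^(-0.0018) = 0.996

[A⁻]/[HA] = 0.996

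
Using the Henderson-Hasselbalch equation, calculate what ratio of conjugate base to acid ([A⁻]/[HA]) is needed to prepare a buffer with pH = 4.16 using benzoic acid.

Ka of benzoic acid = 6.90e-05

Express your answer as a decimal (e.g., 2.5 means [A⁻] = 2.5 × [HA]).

pKa = -log(6.90e-05) = 4.1612. pH = pKa + log([A⁻]/[HA]), so log([A⁻]/[HA]) = pH − pKa = 4.16 − 4.1612 = -0.0012. [A⁻]/[HA] = 10^(-0.0012) = 0.997

[A⁻]/[HA] = 0.997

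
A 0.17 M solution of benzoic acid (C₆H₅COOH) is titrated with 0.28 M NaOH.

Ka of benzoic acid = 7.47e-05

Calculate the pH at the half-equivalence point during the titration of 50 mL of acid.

At half-equivalence [HA] = [A⁻], so Henderson-Hasselbalch gives pH = pKa = -log(7.47e-05) = 4.13.

pH = pKa = 4.13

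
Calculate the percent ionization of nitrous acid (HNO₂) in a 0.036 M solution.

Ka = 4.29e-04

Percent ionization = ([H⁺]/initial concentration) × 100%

Using Ka equilibrium: x² + Ka×x - Ka×C = 0. Solving: [H⁺] = 3.7212e-03. Percent = (3.7212e-03/0.036) × 100

Percent ionization = 10.3%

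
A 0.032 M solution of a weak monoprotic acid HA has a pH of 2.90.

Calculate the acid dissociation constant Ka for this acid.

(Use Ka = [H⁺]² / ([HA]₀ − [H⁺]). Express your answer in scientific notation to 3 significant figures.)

[H⁺] = 10^(−pH) = 10^(−2.90) = 1.259e-03 M. For HA ⇌ H⁺ + A⁻, Ka = [H⁺][A⁻]/[HA] = [H⁺]² / ([HA]₀ − [H⁺]) = (1.259e-03)² / (0.032 − 1.259e-03) = 5.16e-05.

K_a = 5.16e-05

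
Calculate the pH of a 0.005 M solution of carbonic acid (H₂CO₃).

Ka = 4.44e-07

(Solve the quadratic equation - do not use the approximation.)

x² + Ka×x - Ka×C = 0. Using quadratic formula: [H⁺] = 4.6895e-05

pH = 4.33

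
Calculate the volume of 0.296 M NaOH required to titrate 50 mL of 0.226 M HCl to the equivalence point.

At equivalence: moles acid = moles base. moles HCl = 0.226 × 50/1000 = 0.0113 mol. V_base = moles / 0.296 × 1000 = 38.2 mL.

V_{base} = 38.2 mL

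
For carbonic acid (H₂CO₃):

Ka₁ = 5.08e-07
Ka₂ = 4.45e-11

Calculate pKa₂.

pKa₂ = -log(Ka₂) = -log(4.45e-11) = 10.35.

pK_{a2} = 10.35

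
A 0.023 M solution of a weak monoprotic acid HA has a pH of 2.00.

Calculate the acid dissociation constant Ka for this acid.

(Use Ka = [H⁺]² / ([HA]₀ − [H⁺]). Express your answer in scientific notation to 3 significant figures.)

[H⁺] = 10^(−pH) = 10^(−2.00) = 1.000e-02 M. For HA ⇌ H⁺ + A⁻, Ka = [H⁺][A⁻]/[HA] = [H⁺]² / ([HA]₀ − [H⁺]) = (1.000e-02)² / (0.023 − 1.000e-02) = 7.69e-03.

K_a = 7.69e-03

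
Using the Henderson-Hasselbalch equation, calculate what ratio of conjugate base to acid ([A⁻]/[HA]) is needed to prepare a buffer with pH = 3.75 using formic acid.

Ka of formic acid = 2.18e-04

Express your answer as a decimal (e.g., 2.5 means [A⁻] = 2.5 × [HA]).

pKa = -log(2.18e-04) = 3.6615. pH = pKa + log([A⁻]/[HA]), so log([A⁻]/[HA]) = pH − pKa = 3.75 − 3.6615 = 0.0885. [A⁻]/[HA] = 10^(0.0885) = 1.23

[A⁻]/[HA] = 1.23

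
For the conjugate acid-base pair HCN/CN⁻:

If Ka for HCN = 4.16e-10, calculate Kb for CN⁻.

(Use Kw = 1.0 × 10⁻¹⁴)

For a conjugate pair Ka × Kb = Kw, so Kb = Kw/Ka = 1.0 × 10⁻¹⁴ / 4.16e-10 = 2.40e-05.

K_b = 2.40e-05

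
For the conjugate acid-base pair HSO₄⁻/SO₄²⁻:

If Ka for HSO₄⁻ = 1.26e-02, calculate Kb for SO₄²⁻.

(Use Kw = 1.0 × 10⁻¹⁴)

For a conjugate pair Ka × Kb = Kw, so Kb = Kw/Ka = 1.0 × 10⁻¹⁴ / 1.26e-02 = 7.94e-13.

K_b = 7.94e-13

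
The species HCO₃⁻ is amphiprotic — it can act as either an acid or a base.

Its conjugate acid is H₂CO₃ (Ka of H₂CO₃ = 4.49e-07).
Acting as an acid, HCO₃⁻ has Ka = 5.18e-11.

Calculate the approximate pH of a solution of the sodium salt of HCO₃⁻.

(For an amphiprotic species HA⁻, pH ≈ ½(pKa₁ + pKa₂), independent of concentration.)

pKa₁ = -log(4.49e-07) = 6.35; pKa₂ = -log(5.18e-11) = 10.29. For an amphiprotic species, pH ≈ ½(pKa₁ + pKa₂) = ½(6.35 + 10.29) = 8.32.

pH = 8.32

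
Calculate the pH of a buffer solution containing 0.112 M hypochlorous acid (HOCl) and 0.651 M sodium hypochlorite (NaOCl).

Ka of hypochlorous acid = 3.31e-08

pKa = -log(3.31e-08) = 7.48. pH = pKa + log([A⁻]/[HA]) = 7.48 + log(0.651/0.112)

pH = 8.24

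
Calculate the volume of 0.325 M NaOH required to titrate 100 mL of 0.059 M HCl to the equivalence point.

At equivalence: moles acid = moles base. moles HCl = 0.059 × 100/1000 = 0.0059 mol. V_base = moles / 0.325 × 1000 = 18.2 mL.

V_{base} = 18.2 mL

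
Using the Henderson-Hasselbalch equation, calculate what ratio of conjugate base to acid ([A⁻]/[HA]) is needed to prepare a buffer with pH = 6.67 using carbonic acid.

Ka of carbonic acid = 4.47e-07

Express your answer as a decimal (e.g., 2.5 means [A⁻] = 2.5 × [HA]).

pKa = -log(4.47e-07) = 6.3497. pH = pKa + log([A⁻]/[HA]), so log([A⁻]/[HA]) = pH − pKa = 6.67 − 6.3497 = 0.3203. [A⁻]/[HA] = 10^(0.3203) = 2.09

[A⁻]/[HA] = 2.09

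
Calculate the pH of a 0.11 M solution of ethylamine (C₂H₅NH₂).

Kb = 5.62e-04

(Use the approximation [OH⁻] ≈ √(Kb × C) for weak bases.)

[OH⁻] = √(Kb × C) = √(5.62e-04 × 0.11) = 7.8626e-03. pOH = 2.10, pH = 14 - pOH

pH = 11.90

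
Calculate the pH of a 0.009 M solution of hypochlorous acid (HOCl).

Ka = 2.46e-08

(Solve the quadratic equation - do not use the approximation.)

x² + Ka×x - Ka×C = 0. Using quadratic formula: [H⁺] = 1.4867e-05

pH = 4.83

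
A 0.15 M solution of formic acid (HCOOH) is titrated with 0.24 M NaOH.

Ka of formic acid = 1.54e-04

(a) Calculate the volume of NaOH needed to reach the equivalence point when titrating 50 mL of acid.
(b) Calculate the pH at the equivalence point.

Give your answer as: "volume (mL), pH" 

moles acid = 0.15 × 50/1000 = 0.0075 mol; V_base = moles/0.24 × 1000 = 31.2 mL. At equivalence only the conjugate base is present: [A⁻] = 0.0075/0.081 = 9.2308e-02 M. Kb = Kw/Ka = 6.49e-11; [OH⁻] = √(Kb × [A⁻]) = 2.4483e-06; pOH = 5.61; pH = 14 - pOH = 8.39.

V = 31.2 mL, pH = 8.39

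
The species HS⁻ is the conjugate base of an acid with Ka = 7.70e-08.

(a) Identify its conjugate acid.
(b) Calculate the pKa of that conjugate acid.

(a) The conjugate acid is formed by adding one H⁺ to HS⁻, giving H₂S. (b) pKa = -log(Ka) = -log(7.70e-08) = 7.11.

Conjugate acid: H₂S; pK_a = 7.11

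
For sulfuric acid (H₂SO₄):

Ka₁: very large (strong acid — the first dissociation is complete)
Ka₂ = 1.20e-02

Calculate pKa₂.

pKa₂ = -log(Ka₂) = -log(1.20e-02) = 1.92.

pK_{a2} = 1.92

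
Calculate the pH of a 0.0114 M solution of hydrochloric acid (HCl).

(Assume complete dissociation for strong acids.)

[H⁺] = 0.0114 M for strong acid. pH = -log[H⁺] = -log(0.0114)

pH = 1.94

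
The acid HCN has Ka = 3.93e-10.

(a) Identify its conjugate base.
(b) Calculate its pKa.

(a) The conjugate base is formed by removing one H⁺ from HCN, giving CN⁻. (b) pKa = -log(Ka) = -log(3.93e-10) = 9.41.

Conjugate base: CN⁻; pK_a = 9.41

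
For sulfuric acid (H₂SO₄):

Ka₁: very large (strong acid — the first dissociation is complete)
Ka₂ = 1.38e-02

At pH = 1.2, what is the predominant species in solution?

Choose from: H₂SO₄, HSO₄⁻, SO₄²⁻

The first dissociation is complete, so H₂SO₄ itself is never the predominant species in water; pKa₂ = -log(1.38e-02) = 1.86. For a polyprotic acid the predominant species crosses at each pKa: below pKa_n the protonated form dominates, above it the deprotonated form does. At pH = 1.2, the predominant species is HSO₄⁻.

HSO₄⁻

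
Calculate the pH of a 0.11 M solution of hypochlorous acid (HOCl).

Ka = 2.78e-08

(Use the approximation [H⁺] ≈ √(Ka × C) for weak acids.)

[H⁺] = √(Ka × C) = √(2.78e-08 × 0.11) = 5.5299e-05. pH = -log(5.5299e-05)

pH = 4.26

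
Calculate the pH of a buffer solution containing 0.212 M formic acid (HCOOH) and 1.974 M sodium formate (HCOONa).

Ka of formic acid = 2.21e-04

pKa = -log(2.21e-04) = 3.66. pH = pKa + log([A⁻]/[HA]) = 3.66 + log(1.974/0.212)

pH = 4.62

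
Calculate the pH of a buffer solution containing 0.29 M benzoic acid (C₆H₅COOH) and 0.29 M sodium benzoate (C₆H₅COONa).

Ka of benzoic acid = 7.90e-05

pKa = -log(7.90e-05) = 4.10. pH = pKa + log([A⁻]/[HA]) = 4.10 + log(0.29/0.29)

pH = 4.10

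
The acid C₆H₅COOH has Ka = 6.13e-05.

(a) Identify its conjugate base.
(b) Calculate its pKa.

(a) The conjugate base is formed by removing one H⁺ from C₆H₅COOH, giving C₆H₅COO⁻. (b) pKa = -log(Ka) = -log(6.13e-05) = 4.21.

Conjugate base: C₆H₅COO⁻; pK_a = 4.21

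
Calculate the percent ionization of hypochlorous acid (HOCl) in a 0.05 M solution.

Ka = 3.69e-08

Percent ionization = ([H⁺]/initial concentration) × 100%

Using Ka equilibrium: x² + Ka×x - Ka×C = 0. Solving: [H⁺] = 4.2935e-05. Percent = (4.2935e-05/0.05) × 100

Percent ionization = 0.0859%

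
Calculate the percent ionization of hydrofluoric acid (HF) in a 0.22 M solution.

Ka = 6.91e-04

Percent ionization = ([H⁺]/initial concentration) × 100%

Using Ka equilibrium: x² + Ka×x - Ka×C = 0. Solving: [H⁺] = 1.1989e-02. Percent = (1.1989e-02/0.22) × 100

Percent ionization = 5.45%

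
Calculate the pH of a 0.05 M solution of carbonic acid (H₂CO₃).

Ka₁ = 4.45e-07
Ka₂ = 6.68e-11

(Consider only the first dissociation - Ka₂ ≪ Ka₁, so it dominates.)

First dissociation dominates. From Ka₁ = [H⁺][HA⁻]/[H₂A], x² + Ka₁·x − Ka₁·C = 0 with C = 0.05 M and Ka₁ = 4.45e-07. Solving: [H⁺] = (−Ka₁ + √(Ka₁² + 4·Ka₁·C)) / 2 = 1.4894e-04 M. pH = -log(1.4894e-04) = 3.83.

pH = 3.83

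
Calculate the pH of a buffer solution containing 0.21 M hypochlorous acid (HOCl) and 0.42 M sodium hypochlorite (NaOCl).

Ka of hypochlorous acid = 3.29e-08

pKa = -log(3.29e-08) = 7.48. pH = pKa + log([A⁻]/[HA]) = 7.48 + log(0.42/0.21)

pH = 7.78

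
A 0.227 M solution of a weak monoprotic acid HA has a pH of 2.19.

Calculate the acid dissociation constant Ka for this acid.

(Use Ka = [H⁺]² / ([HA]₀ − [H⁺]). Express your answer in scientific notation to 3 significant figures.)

[H⁺] = 10^(−pH) = 10^(−2.19) = 6.457e-03 M. For HA ⇌ H⁺ + A⁻, Ka = [H⁺][A⁻]/[HA] = [H⁺]² / ([HA]₀ − [H⁺]) = (6.457e-03)² / (0.227 − 6.457e-03) = 1.89e-04.

K_a = 1.89e-04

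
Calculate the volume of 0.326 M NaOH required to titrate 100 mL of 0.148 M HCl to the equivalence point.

At equivalence: moles acid = moles base. moles HCl = 0.148 × 100/1000 = 0.0148 mol. V_base = moles / 0.326 × 1000 = 45.4 mL.

V_{base} = 45.4 mL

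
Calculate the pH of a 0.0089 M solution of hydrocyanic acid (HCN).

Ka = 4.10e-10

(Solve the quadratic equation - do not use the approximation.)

x² + Ka×x - Ka×C = 0. Using quadratic formula: [H⁺] = 1.9100e-06

pH = 5.72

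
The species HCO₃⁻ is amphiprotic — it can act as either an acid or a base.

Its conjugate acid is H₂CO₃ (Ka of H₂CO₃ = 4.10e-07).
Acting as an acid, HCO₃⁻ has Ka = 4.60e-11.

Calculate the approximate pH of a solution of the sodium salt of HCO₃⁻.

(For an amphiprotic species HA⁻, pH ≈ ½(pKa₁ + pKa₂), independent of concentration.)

pKa₁ = -log(4.10e-07) = 6.39; pKa₂ = -log(4.60e-11) = 10.34. For an amphiprotic species, pH ≈ ½(pKa₁ + pKa₂) = ½(6.39 + 10.34) = 8.36.

pH = 8.36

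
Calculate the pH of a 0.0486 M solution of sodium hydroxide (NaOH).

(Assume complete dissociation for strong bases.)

[OH⁻] = 0.0486 M for strong base. pOH = -log[OH⁻] = 1.31, pH = 14 - pOH

pH = 12.69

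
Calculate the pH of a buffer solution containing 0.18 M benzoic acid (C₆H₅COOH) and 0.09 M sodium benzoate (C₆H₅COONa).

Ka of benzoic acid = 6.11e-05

pKa = -log(6.11e-05) = 4.21. pH = pKa + log([A⁻]/[HA]) = 4.21 + log(0.09/0.18)

pH = 3.91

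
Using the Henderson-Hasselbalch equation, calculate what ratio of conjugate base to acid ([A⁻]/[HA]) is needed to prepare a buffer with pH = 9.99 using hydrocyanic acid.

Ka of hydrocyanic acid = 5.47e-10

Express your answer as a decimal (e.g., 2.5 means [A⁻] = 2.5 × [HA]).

pKa = -log(5.47e-10) = 9.2620. pH = pKa + log([A⁻]/[HA]), so log([A⁻]/[HA]) = pH − pKa = 9.99 − 9.2620 = 0.7280. [A⁻]/[HA] = 10^(0.7280) = 5.35

[A⁻]/[HA] = 5.35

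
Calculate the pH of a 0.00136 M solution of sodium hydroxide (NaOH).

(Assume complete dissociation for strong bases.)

[OH⁻] = 0.00136 M for strong base. pOH = -log[OH⁻] = 2.87, pH = 14 - pOH

pH = 11.13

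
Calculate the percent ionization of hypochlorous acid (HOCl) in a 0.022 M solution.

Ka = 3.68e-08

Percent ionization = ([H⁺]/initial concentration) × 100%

Using Ka equilibrium: x² + Ka×x - Ka×C = 0. Solving: [H⁺] = 2.8435e-05. Percent = (2.8435e-05/0.022) × 100

Percent ionization = 0.129%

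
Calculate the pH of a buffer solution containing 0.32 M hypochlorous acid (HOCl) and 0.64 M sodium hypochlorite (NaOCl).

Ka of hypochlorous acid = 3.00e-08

pKa = -log(3.00e-08) = 7.52. pH = pKa + log([A⁻]/[HA]) = 7.52 + log(0.64/0.32)

pH = 7.82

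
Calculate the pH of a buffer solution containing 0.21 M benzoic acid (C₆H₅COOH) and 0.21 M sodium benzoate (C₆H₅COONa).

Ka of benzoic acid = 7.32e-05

pKa = -log(7.32e-05) = 4.14. pH = pKa + log([A⁻]/[HA]) = 4.14 + log(0.21/0.21)

pH = 4.14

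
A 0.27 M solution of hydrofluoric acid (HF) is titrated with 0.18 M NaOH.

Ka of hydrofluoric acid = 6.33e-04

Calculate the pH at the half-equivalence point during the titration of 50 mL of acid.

At half-equivalence [HA] = [A⁻], so Henderson-Hasselbalch gives pH = pKa = -log(6.33e-04) = 3.20.

pH = pKa = 3.20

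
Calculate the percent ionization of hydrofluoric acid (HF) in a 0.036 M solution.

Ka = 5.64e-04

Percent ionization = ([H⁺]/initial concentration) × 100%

Using Ka equilibrium: x² + Ka×x - Ka×C = 0. Solving: [H⁺] = 4.2328e-03. Percent = (4.2328e-03/0.036) × 100

Percent ionization = 11.8%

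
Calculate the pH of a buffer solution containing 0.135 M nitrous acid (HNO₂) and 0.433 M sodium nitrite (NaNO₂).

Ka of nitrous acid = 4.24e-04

pKa = -log(4.24e-04) = 3.37. pH = pKa + log([A⁻]/[HA]) = 3.37 + log(0.433/0.135)

pH = 3.88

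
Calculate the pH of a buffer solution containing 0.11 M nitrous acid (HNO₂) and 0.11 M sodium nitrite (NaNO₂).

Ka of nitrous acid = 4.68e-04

pKa = -log(4.68e-04) = 3.33. pH = pKa + log([A⁻]/[HA]) = 3.33 + log(0.11/0.11)

pH = 3.33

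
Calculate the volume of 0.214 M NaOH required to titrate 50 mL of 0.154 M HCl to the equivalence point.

At equivalence: moles acid = moles base. moles HCl = 0.154 × 50/1000 = 0.0077 mol. V_base = moles / 0.214 × 1000 = 36.0 mL.

V_{base} = 36.0 mL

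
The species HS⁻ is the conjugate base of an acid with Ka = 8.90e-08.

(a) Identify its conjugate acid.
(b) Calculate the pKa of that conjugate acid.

(a) The conjugate acid is formed by adding one H⁺ to HS⁻, giving H₂S. (b) pKa = -log(Ka) = -log(8.90e-08) = 7.05.

Conjugate acid: H₂S; pK_a = 7.05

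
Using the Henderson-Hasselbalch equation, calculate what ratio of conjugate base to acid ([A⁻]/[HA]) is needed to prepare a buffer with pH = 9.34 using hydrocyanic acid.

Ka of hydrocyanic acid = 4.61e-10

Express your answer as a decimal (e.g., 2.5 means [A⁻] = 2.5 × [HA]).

pKa = -log(4.61e-10) = 9.3363. pH = pKa + log([A⁻]/[HA]), so log([A⁻]/[HA]) = pH − pKa = 9.34 − 9.3363 = 0.0037. [A⁻]/[HA] = 10^(0.0037) = 1.01

[A⁻]/[HA] = 1.01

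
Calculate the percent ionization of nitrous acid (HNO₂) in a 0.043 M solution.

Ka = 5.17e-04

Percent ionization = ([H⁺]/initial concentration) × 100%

Using Ka equilibrium: x² + Ka×x - Ka×C = 0. Solving: [H⁺] = 4.4636e-03. Percent = (4.4636e-03/0.043) × 100

Percent ionization = 10.4%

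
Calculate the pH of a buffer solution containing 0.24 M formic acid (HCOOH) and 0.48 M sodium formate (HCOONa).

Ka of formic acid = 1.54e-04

pKa = -log(1.54e-04) = 3.81. pH = pKa + log([A⁻]/[HA]) = 3.81 + log(0.48/0.24)

pH = 4.11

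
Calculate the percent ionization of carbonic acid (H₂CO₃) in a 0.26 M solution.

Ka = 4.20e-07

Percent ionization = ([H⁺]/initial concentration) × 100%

Using Ka equilibrium: x² + Ka×x - Ka×C = 0. Solving: [H⁺] = 3.3024e-04. Percent = (3.3024e-04/0.26) × 100

Percent ionization = 0.127%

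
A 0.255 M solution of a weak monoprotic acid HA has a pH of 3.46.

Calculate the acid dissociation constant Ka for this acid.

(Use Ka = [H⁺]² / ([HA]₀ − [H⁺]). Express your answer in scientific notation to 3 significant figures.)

[H⁺] = 10^(−pH) = 10^(−3.46) = 3.467e-04 M. For HA ⇌ H⁺ + A⁻, Ka = [H⁺][A⁻]/[HA] = [H⁺]² / ([HA]₀ − [H⁺]) = (3.467e-04)² / (0.255 − 3.467e-04) = 4.72e-07.

K_a = 4.72e-07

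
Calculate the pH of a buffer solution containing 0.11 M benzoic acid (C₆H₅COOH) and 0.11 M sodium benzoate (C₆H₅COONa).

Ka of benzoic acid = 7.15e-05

pKa = -log(7.15e-05) = 4.15. pH = pKa + log([A⁻]/[HA]) = 4.15 + log(0.11/0.11)

pH = 4.15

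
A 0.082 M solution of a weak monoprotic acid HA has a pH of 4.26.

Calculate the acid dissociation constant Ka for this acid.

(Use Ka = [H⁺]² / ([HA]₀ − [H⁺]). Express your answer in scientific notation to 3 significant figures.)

[H⁺] = 10^(−pH) = 10^(−4.26) = 5.495e-05 M. For HA ⇌ H⁺ + A⁻, Ka = [H⁺][A⁻]/[HA] = [H⁺]² / ([HA]₀ − [H⁺]) = (5.495e-05)² / (0.082 − 5.495e-05) = 3.69e-08.

K_a = 3.69e-08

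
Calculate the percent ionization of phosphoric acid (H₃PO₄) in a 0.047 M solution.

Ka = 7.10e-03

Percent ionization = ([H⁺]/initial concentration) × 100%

Using Ka equilibrium: x² + Ka×x - Ka×C = 0. Solving: [H⁺] = 1.5059e-02. Percent = (1.5059e-02/0.047) × 100

Percent ionization = 32%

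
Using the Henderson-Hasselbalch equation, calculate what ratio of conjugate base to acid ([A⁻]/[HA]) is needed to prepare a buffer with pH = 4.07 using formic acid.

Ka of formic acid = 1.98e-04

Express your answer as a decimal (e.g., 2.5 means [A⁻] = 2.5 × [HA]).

pKa = -log(1.98e-04) = 3.7033. pH = pKa + log([A⁻]/[HA]), so log([A⁻]/[HA]) = pH − pKa = 4.07 − 3.7033 = 0.3667. [A⁻]/[HA] = 10^(0.3667) = 2.33

[A⁻]/[HA] = 2.33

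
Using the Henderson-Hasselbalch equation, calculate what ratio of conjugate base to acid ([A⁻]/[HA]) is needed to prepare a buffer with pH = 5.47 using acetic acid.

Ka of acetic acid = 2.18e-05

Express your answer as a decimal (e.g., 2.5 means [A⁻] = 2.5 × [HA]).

pKa = -log(2.18e-05) = 4.6615. pH = pKa + log([A⁻]/[HA]), so log([A⁻]/[HA]) = pH − pKa = 5.47 − 4.6615 = 0.8085. [A⁻]/[HA] = 10^(0.8085) = 6.43

[A⁻]/[HA] = 6.43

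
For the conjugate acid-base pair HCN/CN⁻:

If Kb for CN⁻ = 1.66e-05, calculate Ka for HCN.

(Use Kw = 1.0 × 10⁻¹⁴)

For a conjugate pair Ka × Kb = Kw, so Ka = Kw/Kb = 1.0 × 10⁻¹⁴ / 1.66e-05 = 6.02e-10.

K_a = 6.02e-10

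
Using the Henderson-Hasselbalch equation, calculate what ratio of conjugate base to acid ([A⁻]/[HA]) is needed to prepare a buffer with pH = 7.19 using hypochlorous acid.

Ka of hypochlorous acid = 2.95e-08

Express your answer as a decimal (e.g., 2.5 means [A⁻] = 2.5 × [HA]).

pKa = -log(2.95e-08) = 7.5302. pH = pKa + log([A⁻]/[HA]), so log([A⁻]/[HA]) = pH − pKa = 7.19 − 7.5302 = -0.3402. [A⁻]/[HA] = 10^(-0.3402) = 0.457

[A⁻]/[HA] = 0.457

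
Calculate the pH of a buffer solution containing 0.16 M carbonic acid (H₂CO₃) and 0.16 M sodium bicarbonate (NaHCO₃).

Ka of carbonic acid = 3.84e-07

pKa = -log(3.84e-07) = 6.42. pH = pKa + log([A⁻]/[HA]) = 6.42 + log(0.16/0.16)

pH = 6.42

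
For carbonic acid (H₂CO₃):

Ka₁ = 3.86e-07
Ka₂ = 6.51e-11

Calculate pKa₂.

pKa₂ = -log(Ka₂) = -log(6.51e-11) = 10.19.

pK_{a2} = 10.19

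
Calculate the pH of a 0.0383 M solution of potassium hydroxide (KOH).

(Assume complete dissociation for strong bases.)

[OH⁻] = 0.0383 M for strong base. pOH = -log[OH⁻] = 1.42, pH = 14 - pOH

pH = 12.58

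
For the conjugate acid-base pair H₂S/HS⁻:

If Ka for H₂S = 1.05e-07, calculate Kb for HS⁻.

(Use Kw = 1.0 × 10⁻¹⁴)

For a conjugate pair Ka × Kb = Kw, so Kb = Kw/Ka = 1.0 × 10⁻¹⁴ / 1.05e-07 = 9.52e-08.

K_b = 9.52e-08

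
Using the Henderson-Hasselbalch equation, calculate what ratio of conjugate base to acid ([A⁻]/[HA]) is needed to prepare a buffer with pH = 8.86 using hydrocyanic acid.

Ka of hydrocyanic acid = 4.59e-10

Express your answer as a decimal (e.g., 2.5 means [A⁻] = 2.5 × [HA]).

pKa = -log(4.59e-10) = 9.3382. pH = pKa + log([A⁻]/[HA]), so log([A⁻]/[HA]) = pH − pKa = 8.86 − 9.3382 = -0.4782. [A⁻]/[HA] = 10^(-0.4782) = 0.333

[A⁻]/[HA] = 0.333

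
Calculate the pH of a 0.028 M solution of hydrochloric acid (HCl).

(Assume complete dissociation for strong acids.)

[H⁺] = 0.028 M for strong acid. pH = -log[H⁺] = -log(0.028)

pH = 1.55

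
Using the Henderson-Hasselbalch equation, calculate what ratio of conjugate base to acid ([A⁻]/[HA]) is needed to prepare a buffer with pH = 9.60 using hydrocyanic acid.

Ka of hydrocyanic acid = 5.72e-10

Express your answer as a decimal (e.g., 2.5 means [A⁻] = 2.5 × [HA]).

pKa = -log(5.72e-10) = 9.2426. pH = pKa + log([A⁻]/[HA]), so log([A⁻]/[HA]) = pH − pKa = 9.60 − 9.2426 = 0.3574. [A⁻]/[HA] = 10^(0.3574) = 2.28

[A⁻]/[HA] = 2.28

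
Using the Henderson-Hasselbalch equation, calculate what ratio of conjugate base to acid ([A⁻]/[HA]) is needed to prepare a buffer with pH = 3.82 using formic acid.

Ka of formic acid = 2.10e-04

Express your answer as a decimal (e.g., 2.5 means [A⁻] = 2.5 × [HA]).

pKa = -log(2.10e-04) = 3.6778. pH = pKa + log([A⁻]/[HA]), so log([A⁻]/[HA]) = pH − pKa = 3.82 − 3.6778 = 0.1422. [A⁻]/[HA] = 10^(0.1422) = 1.39

[A⁻]/[HA] = 1.39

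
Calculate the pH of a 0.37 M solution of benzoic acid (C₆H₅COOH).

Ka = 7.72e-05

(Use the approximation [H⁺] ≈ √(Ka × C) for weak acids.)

[H⁺] = √(Ka × C) = √(7.72e-05 × 0.37) = 5.3445e-03. pH = -log(5.3445e-03)

pH = 2.27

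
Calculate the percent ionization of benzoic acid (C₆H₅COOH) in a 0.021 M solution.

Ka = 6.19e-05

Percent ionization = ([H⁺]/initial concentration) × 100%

Using Ka equilibrium: x² + Ka×x - Ka×C = 0. Solving: [H⁺] = 1.1096e-03. Percent = (1.1096e-03/0.021) × 100

Percent ionization = 5.28%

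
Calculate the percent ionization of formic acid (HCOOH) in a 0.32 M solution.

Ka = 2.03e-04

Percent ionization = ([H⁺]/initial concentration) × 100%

Using Ka equilibrium: x² + Ka×x - Ka×C = 0. Solving: [H⁺] = 7.9589e-03. Percent = (7.9589e-03/0.32) × 100

Percent ionization = 2.49%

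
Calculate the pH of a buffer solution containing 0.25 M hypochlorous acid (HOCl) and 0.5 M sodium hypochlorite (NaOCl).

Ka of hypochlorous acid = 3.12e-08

pKa = -log(3.12e-08) = 7.51. pH = pKa + log([A⁻]/[HA]) = 7.51 + log(0.5/0.25)

pH = 7.81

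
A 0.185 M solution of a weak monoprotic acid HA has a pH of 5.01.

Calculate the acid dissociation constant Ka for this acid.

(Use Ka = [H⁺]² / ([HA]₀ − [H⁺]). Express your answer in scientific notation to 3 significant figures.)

[H⁺] = 10^(−pH) = 10^(−5.01) = 9.772e-06 M. For HA ⇌ H⁺ + A⁻, Ka = [H⁺][A⁻]/[HA] = [H⁺]² / ([HA]₀ − [H⁺]) = (9.772e-06)² / (0.185 − 9.772e-06) = 5.16e-10.

K_a = 5.16e-10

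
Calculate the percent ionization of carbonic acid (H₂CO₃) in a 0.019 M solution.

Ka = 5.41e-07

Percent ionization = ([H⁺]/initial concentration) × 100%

Using Ka equilibrium: x² + Ka×x - Ka×C = 0. Solving: [H⁺] = 1.0112e-04. Percent = (1.0112e-04/0.019) × 100

Percent ionization = 0.532%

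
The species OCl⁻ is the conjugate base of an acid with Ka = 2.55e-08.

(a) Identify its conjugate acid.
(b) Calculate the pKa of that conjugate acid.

(a) The conjugate acid is formed by adding one H⁺ to OCl⁻, giving HOCl. (b) pKa = -log(Ka) = -log(2.55e-08) = 7.59.

Conjugate acid: HOCl; pK_a = 7.59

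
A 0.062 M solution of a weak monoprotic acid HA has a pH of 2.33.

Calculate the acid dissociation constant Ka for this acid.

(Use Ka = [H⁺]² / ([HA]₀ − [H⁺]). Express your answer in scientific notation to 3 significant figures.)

[H⁺] = 10^(−pH) = 10^(−2.33) = 4.677e-03 M. For HA ⇌ H⁺ + A⁻, Ka = [H⁺][A⁻]/[HA] = [H⁺]² / ([HA]₀ − [H⁺]) = (4.677e-03)² / (0.062 − 4.677e-03) = 3.82e-04.

K_a = 3.82e-04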